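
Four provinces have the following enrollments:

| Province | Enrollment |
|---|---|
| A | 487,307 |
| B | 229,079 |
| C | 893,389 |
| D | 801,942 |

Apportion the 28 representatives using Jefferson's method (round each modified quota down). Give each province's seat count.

Standard divisor 2411717/28 ≈ 86132.75; standard quotas: A 5.658, B 2.660, C 10.372, D 9.311.
Rounding down gives 5, 2, 10, 9 = 26 seats, so the divisor must be adjusted.
With modified divisor 80700: modified quotas A 6.039, B 2.839, C 11.070, D 9.937.
Rounding down: A 6, B 2, C 11, D 9 (total 28).

A 6, B 2, C 11, D 9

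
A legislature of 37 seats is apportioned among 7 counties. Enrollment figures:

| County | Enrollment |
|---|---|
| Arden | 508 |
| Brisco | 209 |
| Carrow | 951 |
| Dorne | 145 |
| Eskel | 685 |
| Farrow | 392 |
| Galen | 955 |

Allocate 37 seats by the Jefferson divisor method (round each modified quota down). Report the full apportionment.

Arden 5, Brisco 2, Carrow 9, Dorne 1, Eskel 7, Farrow 4, Galen 9

Standard divisor 3845/37 ≈ 103.919; standard quotas: Arden 4.888, Brisco 2.011, Carrow 9.151, Dorne 1.395, Eskel 6.592, Farrow 3.772, Galen 9.190.
Rounding down gives 4, 2, 9, 1, 6, 3, 9 = 34 seats, so the divisor must be adjusted.
With modified divisor 97: modified quotas Arden 5.237, Brisco 2.155, Carrow 9.804, Dorne 1.495, Eskel 7.062, Farrow 4.041, Galen 9.845.
Rounding down: Arden 5, Brisco 2, Carrow 9, Dorne 1, Eskel 7, Farrow 4, Galen 9 (total 37).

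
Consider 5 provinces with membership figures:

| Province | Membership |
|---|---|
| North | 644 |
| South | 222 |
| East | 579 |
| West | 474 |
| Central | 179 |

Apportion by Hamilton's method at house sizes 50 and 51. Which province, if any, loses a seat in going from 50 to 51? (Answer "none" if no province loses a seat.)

At 50 seats: North 16, South 5, East 14, West 11, Central 4.
At 51 seats: North 16, South 5, East 14, West 12, Central 4.
No province's allocation decreased.

none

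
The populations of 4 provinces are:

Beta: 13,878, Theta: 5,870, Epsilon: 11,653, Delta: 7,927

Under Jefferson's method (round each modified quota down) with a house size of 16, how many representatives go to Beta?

6

Standard divisor 39328/16 ≈ 2458; standard quotas: Beta 5.646, Theta 2.388, Epsilon 4.741, Delta 3.225.
Rounding down gives 5, 2, 4, 3 = 14 seats, so the divisor must be adjusted.
With modified divisor 2100: modified quotas Beta 6.609, Theta 2.795, Epsilon 5.549, Delta 3.775.
Rounding down: Beta 6, Theta 2, Epsilon 5, Delta 3 (total 16).
Beta receives 6.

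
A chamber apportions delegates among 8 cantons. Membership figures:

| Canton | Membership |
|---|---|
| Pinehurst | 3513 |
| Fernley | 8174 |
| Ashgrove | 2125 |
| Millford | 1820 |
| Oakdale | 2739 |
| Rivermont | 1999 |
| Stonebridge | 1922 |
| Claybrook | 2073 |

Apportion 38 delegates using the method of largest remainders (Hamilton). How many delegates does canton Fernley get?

Standard divisor: 24365 ÷ 38 ≈ 641.184.
Standard quotas: Pinehurst 5.4789, Fernley 12.7483, Ashgrove 3.3142, Millford 2.8385, Oakdale 4.2718, Rivermont 3.1177, Stonebridge 2.9976, Claybrook 3.2331.
Lower quotas: Pinehurst 5, Fernley 12, Ashgrove 3, Millford 2, Oakdale 4, Rivermont 3, Stonebridge 2, Claybrook 3 (sum 34, leaving 4 seats).
Remainders in descending order: Stonebridge 0.9976, Millford 0.8385, Fernley 0.7483, Pinehurst 0.4789, Ashgrove 0.3142, Oakdale 0.2718, Claybrook 0.2331, Rivermont 0.1177.
Largest remainders: Stonebridge, Millford, Fernley, Pinehurst receive the extra seats.
Fernley receives 13.

13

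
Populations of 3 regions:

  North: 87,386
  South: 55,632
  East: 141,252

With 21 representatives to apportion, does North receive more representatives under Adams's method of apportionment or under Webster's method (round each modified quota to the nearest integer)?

Adams: North 7, South 4, East 10.
Webster: North 6, South 4, East 11.
North gets 7 under Adams and 6 under Webster.

Adams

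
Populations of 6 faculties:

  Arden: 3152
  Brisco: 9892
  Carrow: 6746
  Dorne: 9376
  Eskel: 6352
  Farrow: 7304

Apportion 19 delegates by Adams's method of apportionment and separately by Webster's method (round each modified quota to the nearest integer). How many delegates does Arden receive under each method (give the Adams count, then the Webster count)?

Adams: Arden 2, Brisco 4, Carrow 3, Dorne 4, Eskel 3, Farrow 3.
Webster: Arden 1, Brisco 5, Carrow 3, Dorne 4, Eskel 3, Farrow 3.
Arden gets 2 under Adams and 1 under Webster.

2 and 1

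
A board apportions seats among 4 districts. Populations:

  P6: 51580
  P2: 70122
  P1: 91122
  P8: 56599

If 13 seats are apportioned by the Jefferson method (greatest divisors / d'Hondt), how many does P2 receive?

Standard divisor 269423/13 ≈ 20724.846; standard quotas: P6 2.489, P2 3.383, P1 4.397, P8 2.731.
Rounding down gives 2, 3, 4, 2 = 11 seats, so the divisor must be adjusted.
With modified divisor 17900: modified quotas P6 2.882, P2 3.917, P1 5.091, P8 3.162.
Rounding down: P6 2, P2 3, P1 5, P8 3 (total 13).
P2 receives 3.

3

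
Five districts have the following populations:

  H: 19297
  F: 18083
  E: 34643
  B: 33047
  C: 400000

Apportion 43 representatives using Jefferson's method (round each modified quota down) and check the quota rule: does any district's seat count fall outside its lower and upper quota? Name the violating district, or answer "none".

C

Standard quotas: H 1.643, F 1.540, E 2.949, B 2.814, C 34.055.
Jefferson allocation: H 1, F 1, E 3, B 2, C 36.
C has quota 34.055 (lower 34, upper 35) but receives 36 — outside the quota interval.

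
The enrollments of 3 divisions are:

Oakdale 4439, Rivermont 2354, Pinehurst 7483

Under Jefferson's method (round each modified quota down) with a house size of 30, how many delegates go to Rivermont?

Standard divisor 14276/30 ≈ 475.867; standard quotas: Oakdale 9.328, Rivermont 4.947, Pinehurst 15.725.
Rounding down gives 9, 4, 15 = 28 seats, so the divisor must be adjusted.
With modified divisor 460: modified quotas Oakdale 9.650, Rivermont 5.117, Pinehurst 16.267.
Rounding down: Oakdale 9, Rivermont 5, Pinehurst 16 (total 30).
Rivermont receives 5.

5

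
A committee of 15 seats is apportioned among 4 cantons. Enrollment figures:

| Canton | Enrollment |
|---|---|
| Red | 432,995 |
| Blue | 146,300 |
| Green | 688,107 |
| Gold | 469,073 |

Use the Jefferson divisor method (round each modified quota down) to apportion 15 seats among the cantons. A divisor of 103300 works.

With modified divisor 103300: modified quotas Red 4.192, Blue 1.416, Green 6.661, Gold 4.541.
Rounding down: Red 4, Blue 1, Green 6, Gold 4 (total 15).

Red: 4; Blue: 1; Green: 6; Gold: 4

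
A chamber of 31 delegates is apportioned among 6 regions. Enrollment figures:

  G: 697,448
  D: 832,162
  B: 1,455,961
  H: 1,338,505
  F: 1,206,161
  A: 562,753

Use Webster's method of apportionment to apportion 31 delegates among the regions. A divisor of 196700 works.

G 4, D 4, B 7, H 7, F 6, A 3

With modified divisor 196700: modified quotas G 3.546, D 4.231, B 7.402, H 6.805, F 6.132, A 2.861.
Rounding to the nearest integer: G 4, D 4, B 7, H 7, F 6, A 3 (total 31).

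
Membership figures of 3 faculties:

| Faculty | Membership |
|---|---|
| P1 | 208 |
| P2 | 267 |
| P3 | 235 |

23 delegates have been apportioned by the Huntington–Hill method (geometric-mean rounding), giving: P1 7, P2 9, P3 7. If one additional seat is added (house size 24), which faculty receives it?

Priority for the next seat is population ÷ (√(s·(s+1))).
Priorities: P1 27.795, P2 28.144, P3 31.403.
Highest priority: P3.

P3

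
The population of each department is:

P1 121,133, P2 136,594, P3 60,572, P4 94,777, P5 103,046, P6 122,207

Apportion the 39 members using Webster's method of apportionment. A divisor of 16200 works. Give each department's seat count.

With modified divisor 16200: modified quotas P1 7.477, P2 8.432, P3 3.739, P4 5.850, P5 6.361, P6 7.544.
Rounding to the nearest integer: P1 7, P2 8, P3 4, P4 6, P5 6, P6 8 (total 39).

P1 7, P2 8, P3 4, P4 6, P5 6, P6 8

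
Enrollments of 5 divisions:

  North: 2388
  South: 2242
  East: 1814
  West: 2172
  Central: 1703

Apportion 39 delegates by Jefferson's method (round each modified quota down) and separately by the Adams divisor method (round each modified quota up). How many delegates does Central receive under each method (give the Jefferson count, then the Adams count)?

Jefferson: North 9, South 9, East 7, West 8, Central 6.
Adams: North 9, South 8, East 7, West 8, Central 7.
Central gets 6 under Jefferson and 7 under Adams.

6 and 7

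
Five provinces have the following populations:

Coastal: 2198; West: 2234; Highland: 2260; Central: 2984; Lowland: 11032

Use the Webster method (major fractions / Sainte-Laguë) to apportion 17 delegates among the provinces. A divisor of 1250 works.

Coastal 2; West 2; Highland 2; Central 2; Lowland 9

With modified divisor 1250: modified quotas Coastal 1.758, West 1.787, Highland 1.808, Central 2.387, Lowland 8.826.
Rounding to the nearest integer: Coastal 2, West 2, Highland 2, Central 2, Lowland 9 (total 17).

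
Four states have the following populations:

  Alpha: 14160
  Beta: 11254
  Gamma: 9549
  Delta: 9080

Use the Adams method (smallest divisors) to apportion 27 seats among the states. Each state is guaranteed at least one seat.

Alpha: 8, Beta: 7, Gamma: 6, Delta: 6

Standard divisor 44043/27 ≈ 1631.222; standard quotas: Alpha 8.681, Beta 6.899, Gamma 5.854, Delta 5.566.
Rounding up gives 9, 7, 6, 6 = 28 seats, so the divisor must be adjusted.
With modified divisor 1800: modified quotas Alpha 7.867, Beta 6.252, Gamma 5.305, Delta 5.044.
Rounding up: Alpha 8, Beta 7, Gamma 6, Delta 6 (total 27).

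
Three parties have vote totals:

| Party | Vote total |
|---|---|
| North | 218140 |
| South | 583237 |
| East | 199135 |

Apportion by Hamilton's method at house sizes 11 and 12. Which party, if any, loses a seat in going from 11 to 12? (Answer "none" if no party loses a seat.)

At 11 seats: North 2, South 7, East 2.
At 12 seats: North 3, South 7, East 2.
No party's allocation decreased.

none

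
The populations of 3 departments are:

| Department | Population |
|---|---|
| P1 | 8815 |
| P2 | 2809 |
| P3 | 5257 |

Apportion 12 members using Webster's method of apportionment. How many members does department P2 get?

Standard divisor 16881/12 ≈ 1406.75; standard quotas: P1 6.266, P2 1.997, P3 3.737.
Rounding to the nearest integer gives P1 6, P2 2, P3 4 — total 12, matching the house size, so no adjustment is needed.
P2 receives 2.

2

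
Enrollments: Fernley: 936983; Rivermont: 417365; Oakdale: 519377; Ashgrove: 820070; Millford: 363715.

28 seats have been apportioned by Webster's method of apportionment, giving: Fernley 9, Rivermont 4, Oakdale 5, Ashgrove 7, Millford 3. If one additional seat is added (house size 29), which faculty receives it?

Ashgrove

Priority for the next seat is population ÷ (current seats + 0.5).
Priorities: Fernley 98629.789, Rivermont 92747.778, Oakdale 94432.182, Ashgrove 109342.667, Millford 103918.571.
Highest priority: Ashgrove.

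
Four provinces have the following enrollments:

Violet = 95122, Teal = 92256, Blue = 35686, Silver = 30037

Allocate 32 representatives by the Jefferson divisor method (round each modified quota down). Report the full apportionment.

Standard divisor 253101/32 ≈ 7909.406; standard quotas: Violet 12.026, Teal 11.664, Blue 4.512, Silver 3.798.
Rounding down gives 12, 11, 4, 3 = 30 seats, so the divisor must be adjusted.
With modified divisor 7400: modified quotas Violet 12.854, Teal 12.467, Blue 4.822, Silver 4.059.
Rounding down: Violet 12, Teal 12, Blue 4, Silver 4 (total 32).

Violet: 12, Teal: 12, Blue: 4, Silver: 4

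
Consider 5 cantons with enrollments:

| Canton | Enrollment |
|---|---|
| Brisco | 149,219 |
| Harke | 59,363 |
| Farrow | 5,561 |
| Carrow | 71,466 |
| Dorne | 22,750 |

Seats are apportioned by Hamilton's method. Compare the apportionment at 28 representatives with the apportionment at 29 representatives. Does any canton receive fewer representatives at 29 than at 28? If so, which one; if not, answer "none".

At 28 seats: Brisco 14, Harke 5, Farrow 1, Carrow 6, Dorne 2.
At 29 seats: Brisco 14, Harke 6, Farrow 0, Carrow 7, Dorne 2.
Farrow drops from 1 to 0.

Farrow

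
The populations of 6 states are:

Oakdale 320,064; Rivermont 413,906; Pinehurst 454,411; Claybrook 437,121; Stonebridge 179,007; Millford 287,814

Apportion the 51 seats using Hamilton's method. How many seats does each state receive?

Oakdale: 8, Rivermont: 10, Pinehurst: 11, Claybrook: 11, Stonebridge: 4, Millford: 7

Standard divisor: 2092323 ÷ 51 ≈ 41025.941.
Standard quotas: Oakdale 7.8015, Rivermont 10.0889, Pinehurst 11.0762, Claybrook 10.6547, Stonebridge 4.3633, Millford 7.0154.
Lower quotas: Oakdale 7, Rivermont 10, Pinehurst 11, Claybrook 10, Stonebridge 4, Millford 7 (sum 49, leaving 2 seats).
Remainders in descending order: Oakdale 0.8015, Claybrook 0.6547, Stonebridge 0.3633, Rivermont 0.0889, Pinehurst 0.0762, Millford 0.0154.
The surplus seats go to Oakdale, Claybrook.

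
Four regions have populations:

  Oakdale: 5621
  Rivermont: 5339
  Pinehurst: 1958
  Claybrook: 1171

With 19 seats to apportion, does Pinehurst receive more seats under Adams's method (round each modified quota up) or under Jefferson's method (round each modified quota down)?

Adams: Oakdale 7, Rivermont 7, Pinehurst 3, Claybrook 2.
Jefferson: Oakdale 8, Rivermont 8, Pinehurst 2, Claybrook 1.
Pinehurst gets 3 under Adams and 2 under Jefferson.

Adams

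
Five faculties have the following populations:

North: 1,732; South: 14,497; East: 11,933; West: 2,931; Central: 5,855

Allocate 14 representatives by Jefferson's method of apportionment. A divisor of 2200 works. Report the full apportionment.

North 0, South 6, East 5, West 1, Central 2

With modified divisor 2200: modified quotas North 0.787, South 6.590, East 5.424, West 1.332, Central 2.661.
Rounding down: North 0, South 6, East 5, West 1, Central 2 (total 14).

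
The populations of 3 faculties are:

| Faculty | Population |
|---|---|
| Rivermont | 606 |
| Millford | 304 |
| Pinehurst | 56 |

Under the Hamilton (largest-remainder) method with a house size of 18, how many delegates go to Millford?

Standard divisor: 966 ÷ 18 ≈ 53.667.
Standard quotas: Rivermont 11.292, Millford 5.665, Pinehurst 1.043.
Lower quotas: Rivermont 11, Millford 5, Pinehurst 1 (sum 17, leaving 1 seat).
Remainders in descending order: Millford 0.665, Rivermont 0.292, Pinehurst 0.043.
Largest remainder: Millford receives the extra seat.
Millford receives 6.

6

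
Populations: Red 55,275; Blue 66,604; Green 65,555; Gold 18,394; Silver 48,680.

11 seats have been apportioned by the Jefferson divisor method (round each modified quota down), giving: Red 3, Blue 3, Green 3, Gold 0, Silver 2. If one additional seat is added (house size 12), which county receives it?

Priority for the next seat is population ÷ (current seats + 1).
Priorities: Red 13818.750, Blue 16651.000, Green 16388.750, Gold 18394.000, Silver 16226.667.
Highest priority: Gold.

Gold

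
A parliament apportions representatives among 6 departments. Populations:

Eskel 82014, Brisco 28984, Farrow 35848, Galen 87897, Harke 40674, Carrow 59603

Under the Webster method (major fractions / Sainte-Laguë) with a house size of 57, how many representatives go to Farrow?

6

Standard divisor 335020/57 ≈ 5877.544; standard quotas: Eskel 13.954, Brisco 4.931, Farrow 6.099, Galen 14.955, Harke 6.920, Carrow 10.141.
Rounding to the nearest integer gives Eskel 14, Brisco 5, Farrow 6, Galen 15, Harke 7, Carrow 10 — total 57, matching the house size, so no adjustment is needed.
Farrow receives 6.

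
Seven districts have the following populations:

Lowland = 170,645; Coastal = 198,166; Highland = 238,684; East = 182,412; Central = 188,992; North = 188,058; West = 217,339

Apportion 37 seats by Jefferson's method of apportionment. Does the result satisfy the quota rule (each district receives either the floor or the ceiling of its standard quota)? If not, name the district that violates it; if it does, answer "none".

Standard quotas: Lowland 4.561, Coastal 5.297, Highland 6.380, East 4.876, Central 5.051, North 5.026, West 5.809.
Jefferson allocation: Lowland 5, Coastal 5, Highland 6, East 5, Central 5, North 5, West 6.
Every allocation lies between the lower and upper quota.

none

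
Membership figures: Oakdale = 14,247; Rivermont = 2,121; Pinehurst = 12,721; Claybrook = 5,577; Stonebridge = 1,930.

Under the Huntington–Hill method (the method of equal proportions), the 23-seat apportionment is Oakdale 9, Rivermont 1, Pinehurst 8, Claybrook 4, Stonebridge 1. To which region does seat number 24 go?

Oakdale

Priority for the next seat is population ÷ (√(s·(s+1))).
Priorities: Oakdale 1501.766, Rivermont 1499.773, Pinehurst 1499.184, Claybrook 1247.055, Stonebridge 1364.716.
Highest priority: Oakdale.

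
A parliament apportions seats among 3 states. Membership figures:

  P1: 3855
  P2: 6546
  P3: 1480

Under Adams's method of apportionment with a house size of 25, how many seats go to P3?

3

Standard divisor 11881/25 ≈ 475.24; standard quotas: P1 8.112, P2 13.774, P3 3.114.
Rounding up gives 9, 14, 4 = 27 seats, so the divisor must be adjusted.
With modified divisor 500: modified quotas P1 7.710, P2 13.092, P3 2.960.
Rounding up: P1 8, P2 14, P3 3 (total 25).
P3 receives 3.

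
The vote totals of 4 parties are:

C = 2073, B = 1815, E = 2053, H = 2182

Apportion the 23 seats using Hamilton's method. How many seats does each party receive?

C=6, B=5, E=6, H=6

The standard divisor is 8123/23 ≈ 353.174.
Standard quotas: C 5.870, B 5.139, E 5.813, H 6.178.
Lower quotas: C 5, B 5, E 5, H 6 (sum 21, leaving 2 seats).
Remainders in descending order: C 0.870, E 0.813, H 0.178, B 0.139.
Largest remainders: C, E receive the extra seats.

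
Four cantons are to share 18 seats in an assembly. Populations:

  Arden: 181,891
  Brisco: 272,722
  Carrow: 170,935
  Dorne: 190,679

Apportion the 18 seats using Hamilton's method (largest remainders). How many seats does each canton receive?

Arden 4, Brisco 6, Carrow 4, Dorne 4

Standard divisor: 816227 ÷ 18 ≈ 45345.944.
Standard quotas: Arden 4.0112, Brisco 6.0143, Carrow 3.7696, Dorne 4.2050.
Lower quotas: Arden 4, Brisco 6, Carrow 3, Dorne 4 (sum 17, leaving 1 seat).
Remainders in descending order: Carrow 0.7696, Dorne 0.2050, Brisco 0.0143, Arden 0.0112.
The surplus seat goes to Carrow.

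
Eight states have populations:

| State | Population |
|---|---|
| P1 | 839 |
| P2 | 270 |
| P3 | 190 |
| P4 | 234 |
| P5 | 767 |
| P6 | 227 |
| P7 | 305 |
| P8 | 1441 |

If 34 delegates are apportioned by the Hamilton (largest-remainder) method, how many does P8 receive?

11

Standard divisor: 4273 ÷ 34 ≈ 125.676.
Standard quotas: P1 6.676, P2 2.148, P3 1.512, P4 1.862, P5 6.103, P6 1.806, P7 2.427, P8 11.466.
Lower quotas: P1 6, P2 2, P3 1, P4 1, P5 6, P6 1, P7 2, P8 11 (sum 30, leaving 4 seats).
Remainders in descending order: P4 0.862, P6 0.806, P1 0.676, P3 0.512, P8 0.466, P7 0.427, P2 0.148, P5 0.103.
The surplus seats go to P4, P6, P1, P3.
P8 receives 11.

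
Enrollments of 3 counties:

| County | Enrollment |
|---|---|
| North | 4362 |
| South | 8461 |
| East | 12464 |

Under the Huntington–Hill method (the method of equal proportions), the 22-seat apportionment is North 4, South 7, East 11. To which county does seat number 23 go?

Priority for the next seat is population ÷ (√(s·(s+1))).
Priorities: North 975.373, South 1130.649, East 1084.852.
Highest priority: South.

South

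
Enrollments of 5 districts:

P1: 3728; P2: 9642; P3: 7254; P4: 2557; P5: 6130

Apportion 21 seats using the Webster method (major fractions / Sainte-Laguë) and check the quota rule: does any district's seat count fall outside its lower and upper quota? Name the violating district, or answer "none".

Standard quotas: P1 2.671, P2 6.908, P3 5.197, P4 1.832, P5 4.392.
Webster allocation: P1 3, P2 7, P3 5, P4 2, P5 4.
Every allocation lies between the lower and upper quota.

none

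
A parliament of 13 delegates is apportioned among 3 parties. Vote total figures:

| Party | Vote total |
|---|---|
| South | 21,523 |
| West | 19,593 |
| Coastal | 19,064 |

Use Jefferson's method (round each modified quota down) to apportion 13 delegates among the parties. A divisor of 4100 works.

With modified divisor 4100: modified quotas South 5.250, West 4.779, Coastal 4.650.
Rounding down: South 5, West 4, Coastal 4 (total 13).

South 5; West 4; Coastal 4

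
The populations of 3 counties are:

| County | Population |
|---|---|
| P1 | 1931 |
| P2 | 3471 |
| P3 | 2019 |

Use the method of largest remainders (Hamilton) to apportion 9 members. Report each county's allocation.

Standard divisor: 7421 ÷ 9 ≈ 824.556.
Standard quotas: P1 2.342, P2 4.210, P3 2.449.
Lower quotas: P1 2, P2 4, P3 2 (sum 8, leaving 1 seat).
Remainders in descending order: P3 0.449, P1 0.342, P2 0.210.
Largest remainder: P3 receives the extra seat.

P1=2, P2=4, P3=3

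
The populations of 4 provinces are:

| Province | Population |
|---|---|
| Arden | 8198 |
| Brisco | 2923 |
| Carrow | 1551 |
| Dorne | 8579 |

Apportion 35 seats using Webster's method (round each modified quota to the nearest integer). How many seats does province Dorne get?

14

Standard divisor 21251/35 ≈ 607.171; standard quotas: Arden 13.502, Brisco 4.814, Carrow 2.554, Dorne 14.129.
Rounding to the nearest integer gives 14, 5, 3, 14 = 36 seats, so the divisor must be adjusted.
With modified divisor 610: modified quotas Arden 13.439, Brisco 4.792, Carrow 2.543, Dorne 14.064.
Rounding to the nearest integer: Arden 13, Brisco 5, Carrow 3, Dorne 14 (total 35).
Dorne receives 14.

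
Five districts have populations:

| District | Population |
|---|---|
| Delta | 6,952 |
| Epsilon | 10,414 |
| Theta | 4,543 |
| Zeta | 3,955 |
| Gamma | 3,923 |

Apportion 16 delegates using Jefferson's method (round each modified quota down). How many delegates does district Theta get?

Standard divisor 29787/16 ≈ 1861.688; standard quotas: Delta 3.734, Epsilon 5.594, Theta 2.440, Zeta 2.124, Gamma 2.107.
Rounding down gives 3, 5, 2, 2, 2 = 14 seats, so the divisor must be adjusted.
With modified divisor 1600: modified quotas Delta 4.345, Epsilon 6.509, Theta 2.839, Zeta 2.472, Gamma 2.452.
Rounding down: Delta 4, Epsilon 6, Theta 2, Zeta 2, Gamma 2 (total 16).
Theta receives 2.

2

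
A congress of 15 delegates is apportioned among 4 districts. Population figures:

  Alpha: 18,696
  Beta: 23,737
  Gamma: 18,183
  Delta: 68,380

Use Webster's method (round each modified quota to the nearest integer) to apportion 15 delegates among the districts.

Alpha 2, Beta 3, Gamma 2, Delta 8

Standard divisor 128996/15 ≈ 8599.733; standard quotas: Alpha 2.174, Beta 2.760, Gamma 2.114, Delta 7.951.
Rounding to the nearest integer gives Alpha 2, Beta 3, Gamma 2, Delta 8 — total 15, matching the house size, so no adjustment is needed.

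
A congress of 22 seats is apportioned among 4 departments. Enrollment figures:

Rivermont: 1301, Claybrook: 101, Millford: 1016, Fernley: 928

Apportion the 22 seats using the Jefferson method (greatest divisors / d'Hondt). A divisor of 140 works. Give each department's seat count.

Rivermont: 9, Claybrook: 0, Millford: 7, Fernley: 6

With modified divisor 140: modified quotas Rivermont 9.293, Claybrook 0.721, Millford 7.257, Fernley 6.629.
Rounding down: Rivermont 9, Claybrook 0, Millford 7, Fernley 6 (total 22).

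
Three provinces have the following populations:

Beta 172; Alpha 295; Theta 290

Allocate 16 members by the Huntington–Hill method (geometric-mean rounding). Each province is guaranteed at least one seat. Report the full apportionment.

Beta: 4; Alpha: 6; Theta: 6

With divisor 48: modified quotas Beta 3.583, Alpha 6.146, Theta 6.042.
Geometric-mean thresholds: Beta √(3·4)=3.464, Alpha √(6·7)=6.481, Theta √(6·7)=6.481.
Each quota rounded against its threshold gives Beta 4, Alpha 6, Theta 6 (total 16).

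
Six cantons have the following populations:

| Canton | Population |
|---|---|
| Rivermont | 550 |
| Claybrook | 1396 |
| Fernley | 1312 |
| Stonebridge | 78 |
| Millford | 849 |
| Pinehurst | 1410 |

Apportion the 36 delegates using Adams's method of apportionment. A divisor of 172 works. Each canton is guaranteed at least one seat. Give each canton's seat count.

Rivermont 4, Claybrook 9, Fernley 8, Stonebridge 1, Millford 5, Pinehurst 9

With modified divisor 172: modified quotas Rivermont 3.198, Claybrook 8.116, Fernley 7.628, Stonebridge 0.453, Millford 4.936, Pinehurst 8.198.
Rounding up: Rivermont 4, Claybrook 9, Fernley 8, Stonebridge 1, Millford 5, Pinehurst 9 (total 36).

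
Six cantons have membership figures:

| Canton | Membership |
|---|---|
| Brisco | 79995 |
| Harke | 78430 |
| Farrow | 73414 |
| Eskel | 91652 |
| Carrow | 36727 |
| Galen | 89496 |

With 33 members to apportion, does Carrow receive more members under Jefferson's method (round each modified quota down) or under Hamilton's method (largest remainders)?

Jefferson: Brisco 6, Harke 6, Farrow 5, Eskel 7, Carrow 2, Galen 7.
Hamilton: Brisco 6, Harke 6, Farrow 5, Eskel 7, Carrow 3, Galen 6.
Carrow gets 2 under Jefferson and 3 under Hamilton.

Hamilton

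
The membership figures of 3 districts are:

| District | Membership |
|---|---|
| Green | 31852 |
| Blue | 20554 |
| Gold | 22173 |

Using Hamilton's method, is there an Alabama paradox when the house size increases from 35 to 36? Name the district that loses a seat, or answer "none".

At 35 seats: Green 15, Blue 10, Gold 10.
At 36 seats: Green 15, Blue 10, Gold 11.
No district's allocation decreased.

none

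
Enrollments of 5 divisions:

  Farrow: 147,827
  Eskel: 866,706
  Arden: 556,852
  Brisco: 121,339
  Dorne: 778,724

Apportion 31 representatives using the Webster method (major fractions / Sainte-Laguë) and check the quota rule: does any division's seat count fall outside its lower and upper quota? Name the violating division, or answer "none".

none

Standard quotas: Farrow 1.854, Eskel 10.871, Arden 6.985, Brisco 1.522, Dorne 9.768.
Webster allocation: Farrow 2, Eskel 11, Arden 7, Brisco 1, Dorne 10.
Every allocation lies between the lower and upper quota.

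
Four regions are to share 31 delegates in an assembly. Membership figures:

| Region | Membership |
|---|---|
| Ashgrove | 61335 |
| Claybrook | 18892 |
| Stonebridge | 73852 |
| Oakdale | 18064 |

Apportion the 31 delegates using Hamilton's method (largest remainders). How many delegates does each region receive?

Ashgrove: 11, Claybrook: 4, Stonebridge: 13, Oakdale: 3

Standard divisor: 172143 ÷ 31 = 5553.
Standard quotas: Ashgrove 11.0454, Claybrook 3.4021, Stonebridge 13.2995, Oakdale 3.2530.
Lower quotas: Ashgrove 11, Claybrook 3, Stonebridge 13, Oakdale 3 (sum 30, leaving 1 seat).
Remainders in descending order: Claybrook 0.4021, Stonebridge 0.2995, Oakdale 0.2530, Ashgrove 0.0454.
The surplus seat goes to Claybrook.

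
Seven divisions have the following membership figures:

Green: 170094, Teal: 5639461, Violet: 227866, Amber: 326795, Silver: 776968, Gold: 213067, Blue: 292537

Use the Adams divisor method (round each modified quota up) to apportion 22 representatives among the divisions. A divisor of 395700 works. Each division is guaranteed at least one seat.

Green 1; Teal 15; Violet 1; Amber 1; Silver 2; Gold 1; Blue 1

With modified divisor 395700: modified quotas Green 0.430, Teal 14.252, Violet 0.576, Amber 0.826, Silver 1.964, Gold 0.538, Blue 0.739.
Rounding up: Green 1, Teal 15, Violet 1, Amber 1, Silver 2, Gold 1, Blue 1 (total 22).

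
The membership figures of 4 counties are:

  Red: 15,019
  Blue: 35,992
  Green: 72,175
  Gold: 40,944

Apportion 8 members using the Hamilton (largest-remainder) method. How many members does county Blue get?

2

Total 164130; standard divisor 164130/8 ≈ 20516.25.
Standard quotas: Red 0.7321, Blue 1.7543, Green 3.5179, Gold 1.9957.
Lower quotas: Red 0, Blue 1, Green 3, Gold 1 (sum 5, leaving 3 seats).
Remainders in descending order: Gold 0.9957, Blue 0.7543, Red 0.7321, Green 0.5179.
Largest remainders: Gold, Blue, Red receive the extra seats.
Blue receives 2.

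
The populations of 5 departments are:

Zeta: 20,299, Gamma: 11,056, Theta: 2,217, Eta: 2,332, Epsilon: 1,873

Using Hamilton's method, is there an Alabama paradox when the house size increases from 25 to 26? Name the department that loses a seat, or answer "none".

At 25 seats: Zeta 13, Gamma 7, Theta 2, Eta 2, Epsilon 1.
At 26 seats: Zeta 14, Gamma 8, Theta 1, Eta 2, Epsilon 1.
Theta drops from 2 to 1.

Theta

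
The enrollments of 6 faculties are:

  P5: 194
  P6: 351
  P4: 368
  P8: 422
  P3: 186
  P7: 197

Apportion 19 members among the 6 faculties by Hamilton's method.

P5=2, P6=4, P4=4, P8=5, P3=2, P7=2

Standard divisor: 1718 ÷ 19 ≈ 90.421.
Standard quotas: P5 2.146, P6 3.882, P4 4.070, P8 4.667, P3 2.057, P7 2.179.
Lower quotas: P5 2, P6 3, P4 4, P8 4, P3 2, P7 2 (sum 17, leaving 2 seats).
Remainders in descending order: P6 0.882, P8 0.667, P7 0.179, P5 0.146, P4 0.070, P3 0.057.
The surplus seats go to P6, P8.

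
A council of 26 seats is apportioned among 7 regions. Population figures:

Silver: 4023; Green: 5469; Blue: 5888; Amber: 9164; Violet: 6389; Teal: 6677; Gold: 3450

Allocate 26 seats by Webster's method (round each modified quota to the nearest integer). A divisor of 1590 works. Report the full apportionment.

With modified divisor 1590: modified quotas Silver 2.530, Green 3.440, Blue 3.703, Amber 5.764, Violet 4.018, Teal 4.199, Gold 2.170.
Rounding to the nearest integer: Silver 3, Green 3, Blue 4, Amber 6, Violet 4, Teal 4, Gold 2 (total 26).

Silver 3, Green 3, Blue 4, Amber 6, Violet 4, Teal 4, Gold 2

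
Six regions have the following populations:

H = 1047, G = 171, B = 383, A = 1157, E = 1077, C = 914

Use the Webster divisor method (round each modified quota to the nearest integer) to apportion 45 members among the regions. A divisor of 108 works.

H: 10, G: 2, B: 4, A: 11, E: 10, C: 8

With modified divisor 108: modified quotas H 9.694, G 1.583, B 3.546, A 10.713, E 9.972, C 8.463.
Rounding to the nearest integer: H 10, G 2, B 4, A 11, E 10, C 8 (total 45).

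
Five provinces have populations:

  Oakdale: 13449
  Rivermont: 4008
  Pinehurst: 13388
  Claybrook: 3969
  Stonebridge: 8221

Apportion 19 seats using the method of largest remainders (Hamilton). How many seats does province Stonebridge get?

3

The standard divisor is 43035/19 = 2265.
Standard quotas: Oakdale 5.9377, Rivermont 1.7695, Pinehurst 5.9108, Claybrook 1.7523, Stonebridge 3.6296.
Lower quotas: Oakdale 5, Rivermont 1, Pinehurst 5, Claybrook 1, Stonebridge 3 (sum 15, leaving 4 seats).
Remainders in descending order: Oakdale 0.9377, Pinehurst 0.9108, Rivermont 0.7695, Claybrook 0.7523, Stonebridge 0.6296.
The surplus seats go to Oakdale, Pinehurst, Rivermont, Claybrook.
Stonebridge receives 3.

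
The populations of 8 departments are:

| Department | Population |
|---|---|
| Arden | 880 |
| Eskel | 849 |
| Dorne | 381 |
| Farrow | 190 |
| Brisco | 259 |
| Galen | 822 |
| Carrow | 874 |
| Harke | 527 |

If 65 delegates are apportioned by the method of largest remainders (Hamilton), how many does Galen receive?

Total 4782; standard divisor 4782/65 ≈ 73.569.
Standard quotas: Arden 11.962, Eskel 11.540, Dorne 5.179, Farrow 2.583, Brisco 3.520, Galen 11.173, Carrow 11.880, Harke 7.163.
Lower quotas: Arden 11, Eskel 11, Dorne 5, Farrow 2, Brisco 3, Galen 11, Carrow 11, Harke 7 (sum 61, leaving 4 seats).
Remainders in descending order: Arden 0.962, Carrow 0.880, Farrow 0.583, Eskel 0.540, Brisco 0.520, Dorne 0.179, Galen 0.173, Harke 0.163.
Largest remainders: Arden, Carrow, Farrow, Eskel receive the extra seats.
Galen receives 11.

11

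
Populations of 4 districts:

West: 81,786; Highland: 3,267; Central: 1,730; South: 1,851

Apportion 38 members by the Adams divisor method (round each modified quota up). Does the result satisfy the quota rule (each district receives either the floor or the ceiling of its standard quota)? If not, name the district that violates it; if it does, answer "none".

West

Standard quotas: West 35.064, Highland 1.401, Central 0.742, South 0.794.
Adams allocation: West 34, Highland 2, Central 1, South 1.
West has quota 35.064 (lower 35, upper 36) but receives 34 — outside the quota interval.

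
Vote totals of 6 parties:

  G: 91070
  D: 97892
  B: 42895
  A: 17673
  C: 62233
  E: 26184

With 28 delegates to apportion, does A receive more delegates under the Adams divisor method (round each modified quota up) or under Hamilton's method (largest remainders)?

Adams

Adams: G 7, D 8, B 4, A 2, C 5, E 2.
Hamilton: G 8, D 8, B 4, A 1, C 5, E 2.
A gets 2 under Adams and 1 under Hamilton.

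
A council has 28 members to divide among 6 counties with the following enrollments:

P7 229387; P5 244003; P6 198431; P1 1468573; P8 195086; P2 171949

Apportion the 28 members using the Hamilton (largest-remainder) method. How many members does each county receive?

P7 3; P5 3; P6 2; P1 16; P8 2; P2 2

The standard divisor is 2507429/28 ≈ 89551.036.
Standard quotas: P7 2.5615, P5 2.7247, P6 2.2158, P1 16.3993, P8 2.1785, P2 1.9201.
Lower quotas: P7 2, P5 2, P6 2, P1 16, P8 2, P2 1 (sum 25, leaving 3 seats).
Remainders in descending order: P2 0.9201, P5 0.7247, P7 0.5615, P1 0.3993, P6 0.2158, P8 0.1785.
Largest remainders: P2, P5, P7 receive the extra seats.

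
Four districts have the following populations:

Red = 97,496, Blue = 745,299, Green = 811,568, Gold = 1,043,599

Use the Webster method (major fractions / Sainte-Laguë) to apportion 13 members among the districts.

Red 0, Blue 4, Green 4, Gold 5

Standard divisor 2697962/13 ≈ 207535.538; standard quotas: Red 0.470, Blue 3.591, Green 3.911, Gold 5.029.
Rounding to the nearest integer gives Red 0, Blue 4, Green 4, Gold 5 — total 13, matching the house size, so no adjustment is needed.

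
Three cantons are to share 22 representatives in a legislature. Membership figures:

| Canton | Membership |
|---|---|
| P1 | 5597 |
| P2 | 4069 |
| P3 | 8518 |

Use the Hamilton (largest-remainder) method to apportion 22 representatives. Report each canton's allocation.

P1 7; P2 5; P3 10

Total 18184; standard divisor 18184/22 ≈ 826.545.
Standard quotas: P1 6.7716, P2 4.9229, P3 10.3055.
Lower quotas: P1 6, P2 4, P3 10 (sum 20, leaving 2 seats).
Remainders in descending order: P2 0.9229, P1 0.7716, P3 0.3055.
The surplus seats go to P2, P1.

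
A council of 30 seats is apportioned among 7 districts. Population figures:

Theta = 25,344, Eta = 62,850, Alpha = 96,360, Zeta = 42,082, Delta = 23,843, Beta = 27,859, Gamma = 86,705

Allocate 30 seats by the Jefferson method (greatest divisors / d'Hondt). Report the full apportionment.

Standard divisor 365043/30 ≈ 12168.1; standard quotas: Theta 2.083, Eta 5.165, Alpha 7.919, Zeta 3.458, Delta 1.959, Beta 2.290, Gamma 7.126.
Rounding down gives 2, 5, 7, 3, 1, 2, 7 = 27 seats, so the divisor must be adjusted.
With modified divisor 10800: modified quotas Theta 2.347, Eta 5.819, Alpha 8.922, Zeta 3.896, Delta 2.208, Beta 2.580, Gamma 8.028.
Rounding down: Theta 2, Eta 5, Alpha 8, Zeta 3, Delta 2, Beta 2, Gamma 8 (total 30).

Theta: 2; Eta: 5; Alpha: 8; Zeta: 3; Delta: 2; Beta: 2; Gamma: 8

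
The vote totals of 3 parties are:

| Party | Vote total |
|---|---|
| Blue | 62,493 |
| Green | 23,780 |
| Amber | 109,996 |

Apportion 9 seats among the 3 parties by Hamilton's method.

Total 196269; standard divisor 196269/9 ≈ 21807.667.
Standard quotas: Blue 2.8656, Green 1.0904, Amber 5.0439.
Lower quotas: Blue 2, Green 1, Amber 5 (sum 8, leaving 1 seat).
Remainders in descending order: Blue 0.8656, Green 0.0904, Amber 0.0439.
The surplus seat goes to Blue.

Blue: 3, Green: 1, Amber: 5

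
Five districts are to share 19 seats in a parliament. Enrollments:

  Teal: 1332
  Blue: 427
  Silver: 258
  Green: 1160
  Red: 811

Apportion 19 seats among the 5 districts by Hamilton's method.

Total 3988; standard divisor 3988/19 ≈ 209.895.
Standard quotas: Teal 6.346, Blue 2.034, Silver 1.229, Green 5.527, Red 3.864.
Lower quotas: Teal 6, Blue 2, Silver 1, Green 5, Red 3 (sum 17, leaving 2 seats).
Remainders in descending order: Red 0.864, Green 0.527, Teal 0.346, Silver 0.229, Blue 0.034.
Largest remainders: Red, Green receive the extra seats.

Teal: 6, Blue: 2, Silver: 1, Green: 6, Red: 4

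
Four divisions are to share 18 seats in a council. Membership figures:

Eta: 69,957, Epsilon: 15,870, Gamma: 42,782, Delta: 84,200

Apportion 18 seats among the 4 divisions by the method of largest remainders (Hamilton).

Total 212809; standard divisor 212809/18 ≈ 11822.722.
Standard quotas: Eta 5.9172, Epsilon 1.3423, Gamma 3.6186, Delta 7.1219.
Lower quotas: Eta 5, Epsilon 1, Gamma 3, Delta 7 (sum 16, leaving 2 seats).
Remainders in descending order: Eta 0.9172, Gamma 0.6186, Epsilon 0.3423, Delta 0.1219.
Largest remainders: Eta, Gamma receive the extra seats.

Eta=6; Epsilon=1; Gamma=4; Delta=7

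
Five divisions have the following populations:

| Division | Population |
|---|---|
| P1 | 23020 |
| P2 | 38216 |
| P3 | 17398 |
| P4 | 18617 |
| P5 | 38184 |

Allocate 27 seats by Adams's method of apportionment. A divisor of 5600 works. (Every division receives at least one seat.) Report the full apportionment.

With modified divisor 5600: modified quotas P1 4.111, P2 6.824, P3 3.107, P4 3.324, P5 6.819.
Rounding up: P1 5, P2 7, P3 4, P4 4, P5 7 (total 27).

P1 5; P2 7; P3 4; P4 4; P5 7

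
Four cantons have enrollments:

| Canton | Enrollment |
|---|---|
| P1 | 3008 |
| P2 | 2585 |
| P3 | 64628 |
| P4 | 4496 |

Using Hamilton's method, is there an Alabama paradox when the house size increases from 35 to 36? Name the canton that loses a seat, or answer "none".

At 35 seats: P1 2, P2 1, P3 30, P4 2.
At 36 seats: P1 2, P2 1, P3 31, P4 2.
No canton's allocation decreased.

none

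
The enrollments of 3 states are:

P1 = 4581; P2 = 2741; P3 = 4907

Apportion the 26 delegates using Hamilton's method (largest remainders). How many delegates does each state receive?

Standard divisor: 12229 ÷ 26 ≈ 470.346.
Standard quotas: P1 9.740, P2 5.828, P3 10.433.
Lower quotas: P1 9, P2 5, P3 10 (sum 24, leaving 2 seats).
Remainders in descending order: P2 0.828, P1 0.740, P3 0.433.
Largest remainders: P2, P1 receive the extra seats.

P1 10, P2 6, P3 10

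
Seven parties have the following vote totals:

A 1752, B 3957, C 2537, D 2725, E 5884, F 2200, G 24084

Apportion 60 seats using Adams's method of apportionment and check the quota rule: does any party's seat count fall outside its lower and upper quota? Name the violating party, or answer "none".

Standard quotas: A 2.437, B 5.504, C 3.529, D 3.790, E 8.184, F 3.060, G 33.497.
Adams allocation: A 3, B 6, C 4, D 4, E 8, F 3, G 32.
G has quota 33.497 (lower 33, upper 34) but receives 32 — outside the quota interval.

G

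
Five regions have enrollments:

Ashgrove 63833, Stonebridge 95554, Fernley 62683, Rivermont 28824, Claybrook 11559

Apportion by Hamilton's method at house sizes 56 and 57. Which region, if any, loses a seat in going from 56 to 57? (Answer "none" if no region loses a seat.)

Claybrook

At 56 seats: Ashgrove 14, Stonebridge 20, Fernley 13, Rivermont 6, Claybrook 3.
At 57 seats: Ashgrove 14, Stonebridge 21, Fernley 14, Rivermont 6, Claybrook 2.
Claybrook drops from 3 to 2.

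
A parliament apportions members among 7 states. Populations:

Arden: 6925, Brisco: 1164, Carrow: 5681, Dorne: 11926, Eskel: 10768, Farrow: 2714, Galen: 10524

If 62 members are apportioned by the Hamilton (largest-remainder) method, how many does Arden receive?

Standard divisor: 49702 ÷ 62 ≈ 801.645.
Standard quotas: Arden 8.6385, Brisco 1.4520, Carrow 7.0867, Dorne 14.8769, Eskel 13.4324, Farrow 3.3855, Galen 13.1280.
Lower quotas: Arden 8, Brisco 1, Carrow 7, Dorne 14, Eskel 13, Farrow 3, Galen 13 (sum 59, leaving 3 seats).
Remainders in descending order: Dorne 0.8769, Arden 0.6385, Brisco 0.4520, Eskel 0.4324, Farrow 0.3855, Galen 0.1280, Carrow 0.0867.
Largest remainders: Dorne, Arden, Brisco receive the extra seats.
Arden receives 9.

9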